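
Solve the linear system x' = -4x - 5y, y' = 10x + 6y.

Coefficient matrix A = [[-4, -5], [10, 6]].
Characteristic polynomial det(A - λI) = λ^2 - 2λ + 26 = 0.
Eigenvalues λ = 1 ± 5i (complex conjugate pair).
For λ=1+5i: an eigenvector is (0,-1) - i(1,-1) = (0 - i, -1 + i).
A real fundamental pair from Re and Im of e^((1+5i)t)v: X_1 = e^(t)(cos(5t)·(0,-1) + sin(5t)·(1,-1)), X_2 = e^(t)(sin(5t)·(0,-1) - cos(5t)·(1,-1)).
General solution: c_1X_1 + c_2X_2.

x(t) = c_1e^(t)sin(5t) - c_2e^(t)cos(5t), y(t) = -c_1e^(t)sin(5t) - c_1e^(t)cos(5t) - c_2e^(t)sin(5t) + c_2e^(t)cos(5t)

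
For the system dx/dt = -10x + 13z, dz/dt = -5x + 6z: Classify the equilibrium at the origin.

A = [[-10,13],[-5,6]]; det(A-λI) = λ^2 + 4λ + 5.
λ = -2 ± i: negative real part.

stable spiral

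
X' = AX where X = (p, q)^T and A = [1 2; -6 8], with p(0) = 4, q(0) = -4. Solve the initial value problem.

Coefficient matrix A = [[1, 2], [-6, 8]].
Characteristic polynomial det(A - λI) = λ^2 - 9λ + 20 = 0.
Eigenvalues λ = 5, 4.
For λ=5: (A-λI) row 1 is [-4, 2], so an eigenvector is (-1, -2).
For λ=4: (A-λI) row 1 is [-3, 2], so an eigenvector is (2, 3).
General solution: C_1e^(5t)(-1,-2) + C_2e^(4t)(2,3).
Applying p(0)=4, q(0)=-4 gives C_1=20, C_2=12.

p(t) = -20e^(5t) + 24e^(4t), q(t) = -40e^(5t) + 36e^(4t)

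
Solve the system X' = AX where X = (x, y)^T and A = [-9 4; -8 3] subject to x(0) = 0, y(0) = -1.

Coefficient matrix A = [[-9, 4], [-8, 3]].
Characteristic polynomial det(A - λI) = λ^2 + 6λ + 5 = 0.
Eigenvalues λ = -5, -1.
For λ=-5: (A-λI) row 1 is [-4, 4], so an eigenvector is (1, 1).
For λ=-1: (A-λI) row 1 is [-8, 4], so an eigenvector is (1, 2).
General solution: C_1e^(-5t)(1,1) + C_2e^(-t)(1,2).
Applying x(0)=0, y(0)=-1 gives C_1=1, C_2=-1.

x(t) = -e^(-t) + e^(-5t), y(t) = -2e^(-t) + e^(-5t)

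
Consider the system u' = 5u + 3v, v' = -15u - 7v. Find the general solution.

u(t) = C_1e^(-t)sin(3t) - C_2e^(-t)cos(3t), v(t) = -2C_1e^(-t)sin(3t) + C_1e^(-t)cos(3t) + C_2e^(-t)sin(3t) + 2C_2e^(-t)cos(3t)

Coefficient matrix A = [[5, 3], [-15, -7]].
Characteristic polynomial det(A - λI) = λ^2 + 2λ + 10 = 0.
Eigenvalues λ = -1 ± 3i (complex conjugate pair).
For λ=-1+3i: an eigenvector is (0,1) - i(1,-2) = (0 - i, 1 + 2i).
A real fundamental pair from Re and Im of e^((-1+3i)t)v: X_1 = e^(-t)(cos(3t)·(0,1) + sin(3t)·(1,-2)), X_2 = e^(-t)(sin(3t)·(0,1) - cos(3t)·(1,-2)).
General solution: C_1X_1 + C_2X_2.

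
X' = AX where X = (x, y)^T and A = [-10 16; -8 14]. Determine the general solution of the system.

x(t) = 2C_1e^(-2t) - C_2e^(6t), y(t) = C_1e^(-2t) - C_2e^(6t)

Coefficient matrix A = [[-10, 16], [-8, 14]].
Characteristic polynomial det(A - λI) = λ^2 - 4λ - 12 = 0.
Eigenvalues λ = -2, 6.
For λ=-2: (A-λI) row 1 is [-8, 16], so an eigenvector is (2, 1).
For λ=6: (A-λI) row 1 is [-16, 16], so an eigenvector is (-1, -1).
General solution: C_1e^(-2t)(2,1) + C_2e^(6t)(-1,-1).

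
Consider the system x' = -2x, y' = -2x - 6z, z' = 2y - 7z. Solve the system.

Coefficient matrix A = [[-2, 0, 0], [-2, 0, -6], [0, 2, -7]].
det(A - λI) = 0 gives eigenvalues λ = -2, -4, -3.
For λ=-2: eigenvector (1,-5,-2).
For λ=-4: eigenvector (0,-3,-2).
For λ=-3: eigenvector (0,2,1).
General solution: c_1e^(-2t)(1,-5,-2) + c_2e^(-4t)(0,-3,-2) + c_3e^(-3t)(0,2,1).

x(t) = c_1e^(-2t), y(t) = -5c_1e^(-2t) - 3c_2e^(-4t) + 2c_3e^(-3t), z(t) = -2c_1e^(-2t) - 2c_2e^(-4t) + c_3e^(-3t)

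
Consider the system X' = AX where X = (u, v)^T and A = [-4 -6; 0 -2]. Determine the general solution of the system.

Coefficient matrix A = [[-4, -6], [0, -2]].
Characteristic polynomial det(A - λI) = λ^2 + 6λ + 8 = 0.
Eigenvalues λ = -4, -2.
For λ=-4: (A-λI) row 1 is [0, -6], so an eigenvector is (1, 0).
For λ=-2: (A-λI) row 1 is [-2, -6], so an eigenvector is (-3, 1).
General solution: C_1e^(-4t)(1,0) + C_2e^(-2t)(-3,1).

u(t) = C_1e^(-4t) - 3C_2e^(-2t), v(t) = C_2e^(-2t)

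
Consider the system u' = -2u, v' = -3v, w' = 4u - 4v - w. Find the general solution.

Coefficient matrix A = [[-2, 0, 0], [0, -3, 0], [4, -4, -1]].
det(A - λI) = 0 gives eigenvalues λ = -1, -3, -2.
For λ=-1: eigenvector (0,0,1).
For λ=-3: eigenvector (0,1,2).
For λ=-2: eigenvector (1,0,-4).
General solution: c_1e^(-t)(0,0,1) + c_2e^(-3t)(0,1,2) + c_3e^(-2t)(1,0,-4).

u(t) = c_3e^(-2t), v(t) = c_2e^(-3t), w(t) = c_1e^(-t) + 2c_2e^(-3t) - 4c_3e^(-2t)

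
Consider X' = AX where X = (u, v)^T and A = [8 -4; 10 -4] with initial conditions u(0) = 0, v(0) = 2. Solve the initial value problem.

u(t) = -4e^(2t)sin(2t), v(t) = -6e^(2t)sin(2t) + 2e^(2t)cos(2t)

Coefficient matrix A = [[8, -4], [10, -4]].
Characteristic polynomial det(A - λI) = λ^2 - 4λ + 8 = 0.
Eigenvalues λ = 2 ± 2i (complex conjugate pair).
For λ=2+2i: an eigenvector is (-1,-1) - i(-1,-2) = (-1 + i, -1 + 2i).
A real fundamental pair from Re and Im of e^((2+2i)t)v: X_1 = e^(2t)(cos(2t)·(-1,-1) + sin(2t)·(-1,-2)), X_2 = e^(2t)(sin(2t)·(-1,-1) - cos(2t)·(-1,-2)).
General solution: K_1X_1 + K_2X_2.
Applying u(0)=0, v(0)=2 gives K_1=2, K_2=2.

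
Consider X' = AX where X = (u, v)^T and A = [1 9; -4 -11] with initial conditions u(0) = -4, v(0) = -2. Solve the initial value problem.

u(t) = -42te^(-5t) - 4e^(-5t), v(t) = 28te^(-5t) - 2e^(-5t)

Coefficient matrix A = [[1, 9], [-4, -11]].
Characteristic polynomial det(A - λI) = λ^2 + 10λ + 25 = 0.
Single eigenvalue λ = -5 with algebraic multiplicity 2.
Eigenvector v = (3,-2); generalized eigenvector w with (A-λI)w=v is (2,-1).
General solution: e^(-5t)[c_1·v + c_2·(t·v + w)].
Applying u(0)=-4, v(0)=-2 gives c_1=8, c_2=-14.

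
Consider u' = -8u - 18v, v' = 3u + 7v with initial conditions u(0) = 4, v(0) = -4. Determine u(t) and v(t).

u(t) = 16e^(t) - 12e^(-2t), v(t) = -8e^(t) + 4e^(-2t)

Coefficient matrix A = [[-8, -18], [3, 7]].
Characteristic polynomial det(A - λI) = λ^2 + λ - 2 = 0.
Eigenvalues λ = -2, 1.
For λ=-2: (A-λI) row 1 is [-6, -18], so an eigenvector is (3, -1).
For λ=1: (A-λI) row 1 is [-9, -18], so an eigenvector is (2, -1).
General solution: c_1e^(-2t)(3,-1) + c_2e^(t)(2,-1).
Applying u(0)=4, v(0)=-4 gives c_1=-4, c_2=8.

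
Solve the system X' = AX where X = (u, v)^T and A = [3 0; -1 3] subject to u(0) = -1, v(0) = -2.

Coefficient matrix A = [[3, 0], [-1, 3]].
Characteristic polynomial det(A - λI) = λ^2 - 6λ + 9 = 0.
Single eigenvalue λ = 3 with algebraic multiplicity 2.
Eigenvector v = (0,1); generalized eigenvector w with (A-λI)w=v is (-1,2).
General solution: e^(3t)[C_1·v + C_2·(t·v + w)].
Applying u(0)=-1, v(0)=-2 gives C_1=-4, C_2=1.

u(t) = -e^(3t), v(t) = te^(3t) - 2e^(3t)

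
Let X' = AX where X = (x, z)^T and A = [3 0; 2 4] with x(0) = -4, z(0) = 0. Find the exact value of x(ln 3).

A = [[3,0],[2,4]]; eigenvalues λ = 4, 3.
Eigenvectors: (0,1) for λ=4, (-1,2) for λ=3.
From the initial condition, c_1 = -8, c_2 = 4.
x(ln 3) = (-8)(3^4)(0) + (4)(3^3)(-1) = -108.

-108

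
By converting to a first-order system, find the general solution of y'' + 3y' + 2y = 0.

Let x_1 = y, x_2 = y'. Then x_1' = x_2 and x_2' = -2x_1 - 3x_2.
A = [[0,1],[-2,-3]]; det(A-λI) = λ^2 + 3λ + 2.
Eigenvalues λ = -1, -2 with eigenvectors (1,-1), (1,-2).

y(t) = C_1e^(-t) + C_2e^(-2t)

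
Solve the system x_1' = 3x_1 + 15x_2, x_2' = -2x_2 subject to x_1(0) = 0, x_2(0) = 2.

Coefficient matrix A = [[3, 15], [0, -2]].
Characteristic polynomial det(A - λI) = λ^2 - λ - 6 = 0.
Eigenvalues λ = 3, -2.
For λ=3: (A-λI) row 1 is [0, 15], so an eigenvector is (1, 0).
For λ=-2: (A-λI) row 1 is [5, 15], so an eigenvector is (3, -1).
General solution: C_1e^(3t)(1,0) + C_2e^(-2t)(3,-1).
Applying x_1(0)=0, x_2(0)=2 gives C_1=6, C_2=-2.

x_1(t) = 6e^(3t) - 6e^(-2t), x_2(t) = 2e^(-2t)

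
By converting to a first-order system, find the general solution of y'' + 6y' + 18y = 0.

y(t) = K_1e^(-3t)cos(3t) + K_2e^(-3t)sin(3t)

Let x_1 = y, x_2 = y'. Then x_1' = x_2 and x_2' = -18x_1 - 6x_2.
A = [[0,1],[-18,-6]]; det(A-λI) = λ^2 + 6λ + 18.
Eigenvalues λ = -3 ± 3i.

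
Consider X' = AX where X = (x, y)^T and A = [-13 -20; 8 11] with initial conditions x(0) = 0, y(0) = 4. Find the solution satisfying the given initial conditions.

Coefficient matrix A = [[-13, -20], [8, 11]].
Characteristic polynomial det(A - λI) = λ^2 + 2λ + 17 = 0.
Eigenvalues λ = -1 ± 4i (complex conjugate pair).
For λ=-1+4i: an eigenvector is (1,-1) - i(2,-1) = (1 - 2i, -1 + i).
A real fundamental pair from Re and Im of e^((-1+4i)t)v: X_1 = e^(-t)(cos(4t)·(1,-1) + sin(4t)·(2,-1)), X_2 = e^(-t)(sin(4t)·(1,-1) - cos(4t)·(2,-1)).
General solution: K_1X_1 + K_2X_2.
Applying x(0)=0, y(0)=4 gives K_1=-8, K_2=-4.

x(t) = -20e^(-t)sin(4t), y(t) = 12e^(-t)sin(4t) + 4e^(-t)cos(4t)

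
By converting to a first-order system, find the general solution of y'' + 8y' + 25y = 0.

y(t) = c_1e^(-4t)cos(3t) + c_2e^(-4t)sin(3t)

Let x_1 = y, x_2 = y'. Then x_1' = x_2 and x_2' = -25x_1 - 8x_2.
A = [[0,1],[-25,-8]]; det(A-λI) = λ^2 + 8λ + 25.
Eigenvalues λ = -4 ± 3i.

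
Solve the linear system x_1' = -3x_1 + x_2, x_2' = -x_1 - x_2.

x_1(t) = -c_1e^(-2t) - c_2te^(-2t) + 2c_2e^(-2t), x_2(t) = -c_1e^(-2t) - c_2te^(-2t) + c_2e^(-2t)

Coefficient matrix A = [[-3, 1], [-1, -1]].
Characteristic polynomial det(A - λI) = λ^2 + 4λ + 4 = 0.
Single eigenvalue λ = -2 with algebraic multiplicity 2.
Eigenvector v = (-1,-1); generalized eigenvector w with (A-λI)w=v is (2,1).
General solution: e^(-2t)[c_1·v + c_2·(t·v + w)].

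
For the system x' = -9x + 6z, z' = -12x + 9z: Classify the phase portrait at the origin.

saddle

A = [[-9,6],[-12,9]]; det(A-λI) = λ^2 - 9.
λ = 3, -3: opposite signs.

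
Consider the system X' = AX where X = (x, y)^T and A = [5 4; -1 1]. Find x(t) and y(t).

x(t) = 2K_1e^(3t) + 2K_2te^(3t) + K_2e^(3t), y(t) = -K_1e^(3t) - K_2te^(3t)

Coefficient matrix A = [[5, 4], [-1, 1]].
Characteristic polynomial det(A - λI) = λ^2 - 6λ + 9 = 0.
Single eigenvalue λ = 3 with algebraic multiplicity 2.
Eigenvector v = (2,-1); generalized eigenvector w with (A-λI)w=v is (1,0).
General solution: e^(3t)[K_1·v + K_2·(t·v + w)].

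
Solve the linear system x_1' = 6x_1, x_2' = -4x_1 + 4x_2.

x_1(t) = C_1e^(6t), x_2(t) = -2C_1e^(6t) - C_2e^(4t)

Coefficient matrix A = [[6, 0], [-4, 4]].
Characteristic polynomial det(A - λI) = λ^2 - 10λ + 24 = 0.
Eigenvalues λ = 6, 4.
For λ=6: (A-λI) row 2 is [-4, -2], so an eigenvector is (1, -2).
For λ=4: (A-λI) row 1 is [2, 0], so an eigenvector is (0, -1).
General solution: C_1e^(6t)(1,-2) + C_2e^(4t)(0,-1).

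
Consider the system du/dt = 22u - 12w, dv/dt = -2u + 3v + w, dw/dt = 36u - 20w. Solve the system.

u(t) = c_2e^(-2t) - 2c_3e^(4t), v(t) = c_1e^(3t) + c_3e^(4t), w(t) = 2c_2e^(-2t) - 3c_3e^(4t)

Coefficient matrix A = [[22, 0, -12], [-2, 3, 1], [36, 0, -20]].
det(A - λI) = 0 gives eigenvalues λ = 3, -2, 4.
For λ=3: eigenvector (0,1,0).
For λ=-2: eigenvector (1,0,2).
For λ=4: eigenvector (-2,1,-3).
General solution: c_1e^(3t)(0,1,0) + c_2e^(-2t)(1,0,2) + c_3e^(4t)(-2,1,-3).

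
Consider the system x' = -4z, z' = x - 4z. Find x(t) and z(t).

Coefficient matrix A = [[0, -4], [1, -4]].
Characteristic polynomial det(A - λI) = λ^2 + 4λ + 4 = 0.
Single eigenvalue λ = -2 with algebraic multiplicity 2.
Eigenvector v = (2,1); generalized eigenvector w with (A-λI)w=v is (1,0).
General solution: e^(-2t)[c_1·v + c_2·(t·v + w)].

x(t) = 2c_1e^(-2t) + 2c_2te^(-2t) + c_2e^(-2t), z(t) = c_1e^(-2t) + c_2te^(-2t)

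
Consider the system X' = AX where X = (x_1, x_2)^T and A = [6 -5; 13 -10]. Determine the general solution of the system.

x_1(t) = -2K_1e^(-2t)sin(t) + K_1e^(-2t)cos(t) + K_2e^(-2t)sin(t) + 2K_2e^(-2t)cos(t), x_2(t) = -3K_1e^(-2t)sin(t) + 2K_1e^(-2t)cos(t) + 2K_2e^(-2t)sin(t) + 3K_2e^(-2t)cos(t)

Coefficient matrix A = [[6, -5], [13, -10]].
Characteristic polynomial det(A - λI) = λ^2 + 4λ + 5 = 0.
Eigenvalues λ = -2 ± i (complex conjugate pair).
For λ=-2+i: an eigenvector is (1,2) - i(-2,-3) = (1 + 2i, 2 + 3i).
A real fundamental pair from Re and Im of e^((-2+i)t)v: X_1 = e^(-2t)(cos(t)·(1,2) + sin(t)·(-2,-3)), X_2 = e^(-2t)(sin(t)·(1,2) - cos(t)·(-2,-3)).
General solution: K_1X_1 + K_2X_2.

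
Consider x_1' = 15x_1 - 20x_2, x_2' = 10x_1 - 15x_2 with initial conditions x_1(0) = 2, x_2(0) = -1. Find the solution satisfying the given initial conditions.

Coefficient matrix A = [[15, -20], [10, -15]].
Characteristic polynomial det(A - λI) = λ^2 - 25 = 0.
Eigenvalues λ = -5, 5.
For λ=-5: (A-λI) row 1 is [20, -20], so an eigenvector is (1, 1).
For λ=5: (A-λI) row 1 is [10, -20], so an eigenvector is (2, 1).
General solution: C_1e^(-5t)(1,1) + C_2e^(5t)(2,1).
Applying x_1(0)=2, x_2(0)=-1 gives C_1=-4, C_2=3.

x_1(t) = 6e^(5t) - 4e^(-5t), x_2(t) = 3e^(5t) - 4e^(-5t)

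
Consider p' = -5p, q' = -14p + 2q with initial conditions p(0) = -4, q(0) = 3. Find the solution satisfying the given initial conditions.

Coefficient matrix A = [[-5, 0], [-14, 2]].
Characteristic polynomial det(A - λI) = λ^2 + 3λ - 10 = 0.
Eigenvalues λ = -5, 2.
For λ=-5: (A-λI) row 2 is [-14, 7], so an eigenvector is (1, 2).
For λ=2: (A-λI) row 1 is [-7, 0], so an eigenvector is (0, -1).
General solution: K_1e^(-5t)(1,2) + K_2e^(2t)(0,-1).
Applying p(0)=-4, q(0)=3 gives K_1=-4, K_2=-11.

p(t) = -4e^(-5t), q(t) = 11e^(2t) - 8e^(-5t)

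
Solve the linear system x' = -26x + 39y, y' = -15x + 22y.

Coefficient matrix A = [[-26, 39], [-15, 22]].
Characteristic polynomial det(A - λI) = λ^2 + 4λ + 13 = 0.
Eigenvalues λ = -2 ± 3i (complex conjugate pair).
For λ=-2+3i: an eigenvector is (-2,-1) - i(3,2) = (-2 - 3i, -1 - 2i).
A real fundamental pair from Re and Im of e^((-2+3i)t)v: X_1 = e^(-2t)(cos(3t)·(-2,-1) + sin(3t)·(3,2)), X_2 = e^(-2t)(sin(3t)·(-2,-1) - cos(3t)·(3,2)).
General solution: C_1X_1 + C_2X_2.

x(t) = 3C_1e^(-2t)sin(3t) - 2C_1e^(-2t)cos(3t) - 2C_2e^(-2t)sin(3t) - 3C_2e^(-2t)cos(3t), y(t) = 2C_1e^(-2t)sin(3t) - C_1e^(-2t)cos(3t) - C_2e^(-2t)sin(3t) - 2C_2e^(-2t)cos(3t)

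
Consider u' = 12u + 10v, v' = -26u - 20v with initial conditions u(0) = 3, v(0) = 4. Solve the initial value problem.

Coefficient matrix A = [[12, 10], [-26, -20]].
Characteristic polynomial det(A - λI) = λ^2 + 8λ + 20 = 0.
Eigenvalues λ = -4 ± 2i (complex conjugate pair).
For λ=-4+2i: an eigenvector is (1,-2) - i(-2,3) = (1 + 2i, -2 - 3i).
A real fundamental pair from Re and Im of e^((-4+2i)t)v: X_1 = e^(-4t)(cos(2t)·(1,-2) + sin(2t)·(-2,3)), X_2 = e^(-4t)(sin(2t)·(1,-2) - cos(2t)·(-2,3)).
General solution: K_1X_1 + K_2X_2.
Applying u(0)=3, v(0)=4 gives K_1=-17, K_2=10.

u(t) = 44e^(-4t)sin(2t) + 3e^(-4t)cos(2t), v(t) = -71e^(-4t)sin(2t) + 4e^(-4t)cos(2t)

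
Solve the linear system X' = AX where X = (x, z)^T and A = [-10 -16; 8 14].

x(t) = 2C_1e^(-2t) - C_2e^(6t), z(t) = -C_1e^(-2t) + C_2e^(6t)

Coefficient matrix A = [[-10, -16], [8, 14]].
Characteristic polynomial det(A - λI) = λ^2 - 4λ - 12 = 0.
Eigenvalues λ = -2, 6.
For λ=-2: (A-λI) row 1 is [-8, -16], so an eigenvector is (2, -1).
For λ=6: (A-λI) row 1 is [-16, -16], so an eigenvector is (-1, 1).
General solution: C_1e^(-2t)(2,-1) + C_2e^(6t)(-1,1).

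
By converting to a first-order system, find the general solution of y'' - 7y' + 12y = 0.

Let x_1 = y, x_2 = y'. Then x_1' = x_2 and x_2' = -12x_1 + 7x_2.
A = [[0,1],[-12,7]]; det(A-λI) = λ^2 - 7λ + 12.
Eigenvalues λ = 4, 3 with eigenvectors (1,4), (1,3).

y(t) = C_1e^(4t) + C_2e^(3t)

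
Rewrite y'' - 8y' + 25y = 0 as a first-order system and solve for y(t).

Let x_1 = y, x_2 = y'. Then x_1' = x_2 and x_2' = -25x_1 + 8x_2.
A = [[0,1],[-25,8]]; det(A-λI) = λ^2 - 8λ + 25.
Eigenvalues λ = 4 ± 3i.

y(t) = K_1e^(4t)cos(3t) + K_2e^(4t)sin(3t)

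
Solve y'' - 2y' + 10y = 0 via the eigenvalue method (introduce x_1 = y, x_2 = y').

Let x_1 = y, x_2 = y'. Then x_1' = x_2 and x_2' = -10x_1 + 2x_2.
A = [[0,1],[-10,2]]; det(A-λI) = λ^2 - 2λ + 10.
Eigenvalues λ = 1 ± 3i.

y(t) = C_1e^(t)cos(3t) + C_2e^(t)sin(3t)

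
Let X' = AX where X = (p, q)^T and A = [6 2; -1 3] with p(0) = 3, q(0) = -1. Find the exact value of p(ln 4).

3840

A = [[6,2],[-1,3]]; eigenvalues λ = 5, 4.
Eigenvectors: (2,-1) for λ=5, (1,-1) for λ=4.
From the initial condition, c_1 = 2, c_2 = -1.
p(ln 4) = (2)(4^5)(2) + (-1)(4^4)(1) = 3840.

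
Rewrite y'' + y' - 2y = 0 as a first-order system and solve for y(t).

Let x_1 = y, x_2 = y'. Then x_1' = x_2 and x_2' = 2x_1 - x_2.
A = [[0,1],[2,-1]]; det(A-λI) = λ^2 + λ - 2.
Eigenvalues λ = 1, -2 with eigenvectors (1,1), (1,-2).

y(t) = C_1e^(t) + C_2e^(-2t)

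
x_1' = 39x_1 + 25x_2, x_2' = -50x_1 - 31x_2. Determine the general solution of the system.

Coefficient matrix A = [[39, 25], [-50, -31]].
Characteristic polynomial det(A - λI) = λ^2 - 8λ + 41 = 0.
Eigenvalues λ = 4 ± 5i (complex conjugate pair).
For λ=4+5i: an eigenvector is (-1,1) - i(-2,3) = (-1 + 2i, 1 - 3i).
A real fundamental pair from Re and Im of e^((4+5i)t)v: X_1 = e^(4t)(cos(5t)·(-1,1) + sin(5t)·(-2,3)), X_2 = e^(4t)(sin(5t)·(-1,1) - cos(5t)·(-2,3)).
General solution: C_1X_1 + C_2X_2.

x_1(t) = -2C_1e^(4t)sin(5t) - C_1e^(4t)cos(5t) - C_2e^(4t)sin(5t) + 2C_2e^(4t)cos(5t), x_2(t) = 3C_1e^(4t)sin(5t) + C_1e^(4t)cos(5t) + C_2e^(4t)sin(5t) - 3C_2e^(4t)cos(5t)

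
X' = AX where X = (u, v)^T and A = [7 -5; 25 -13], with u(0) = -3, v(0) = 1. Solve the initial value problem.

u(t) = -7e^(-3t)sin(5t) - 3e^(-3t)cos(5t), v(t) = -17e^(-3t)sin(5t) + e^(-3t)cos(5t)

Coefficient matrix A = [[7, -5], [25, -13]].
Characteristic polynomial det(A - λI) = λ^2 + 6λ + 34 = 0.
Eigenvalues λ = -3 ± 5i (complex conjugate pair).
For λ=-3+5i: an eigenvector is (1,2) - i(0,1) = (1, 2 - i).
A real fundamental pair from Re and Im of e^((-3+5i)t)v: X_1 = e^(-3t)(cos(5t)·(1,2) + sin(5t)·(0,1)), X_2 = e^(-3t)(sin(5t)·(1,2) - cos(5t)·(0,1)).
General solution: c_1X_1 + c_2X_2.
Applying u(0)=-3, v(0)=1 gives c_1=-3, c_2=-7.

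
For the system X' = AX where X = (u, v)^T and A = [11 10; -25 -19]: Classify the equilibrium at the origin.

stable spiral

A = [[11,10],[-25,-19]]; det(A-λI) = λ^2 + 8λ + 41.
λ = -4 ± 5i: negative real part.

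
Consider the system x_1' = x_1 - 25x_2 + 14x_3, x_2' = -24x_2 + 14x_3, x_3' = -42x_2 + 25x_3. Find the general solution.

Coefficient matrix A = [[1, -25, 14], [0, -24, 14], [0, -42, 25]].
det(A - λI) = 0 gives eigenvalues λ = 4, 1, -3.
For λ=4: eigenvector (1,1,2).
For λ=1: eigenvector (1,0,0).
For λ=-3: eigenvector (-2,-2,-3).
General solution: K_1e^(4t)(1,1,2) + K_2e^(t)(1,0,0) + K_3e^(-3t)(-2,-2,-3).

x_1(t) = K_1e^(4t) + K_2e^(t) - 2K_3e^(-3t), x_2(t) = K_1e^(4t) - 2K_3e^(-3t), x_3(t) = 2K_1e^(4t) - 3K_3e^(-3t)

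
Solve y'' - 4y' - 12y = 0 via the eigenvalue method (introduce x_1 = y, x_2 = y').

y(t) = K_1e^(-2t) + K_2e^(6t)

Let x_1 = y, x_2 = y'. Then x_1' = x_2 and x_2' = 12x_1 + 4x_2.
A = [[0,1],[12,4]]; det(A-λI) = λ^2 - 4λ - 12.
Eigenvalues λ = -2, 6 with eigenvectors (1,-2), (1,6).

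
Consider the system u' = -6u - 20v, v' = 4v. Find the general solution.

u(t) = -C_1e^(-6t) - 2C_2e^(4t), v(t) = C_2e^(4t)

Coefficient matrix A = [[-6, -20], [0, 4]].
Characteristic polynomial det(A - λI) = λ^2 + 2λ - 24 = 0.
Eigenvalues λ = -6, 4.
For λ=-6: (A-λI) row 1 is [0, -20], so an eigenvector is (-1, 0).
For λ=4: (A-λI) row 1 is [-10, -20], so an eigenvector is (-2, 1).
General solution: C_1e^(-6t)(-1,0) + C_2e^(4t)(-2,1).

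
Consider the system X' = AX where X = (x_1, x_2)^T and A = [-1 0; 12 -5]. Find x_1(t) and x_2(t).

x_1(t) = c_2e^(-t), x_2(t) = c_1e^(-5t) + 3c_2e^(-t)

Coefficient matrix A = [[-1, 0], [12, -5]].
Characteristic polynomial det(A - λI) = λ^2 + 6λ + 5 = 0.
Eigenvalues λ = -5, -1.
For λ=-5: (A-λI) row 1 is [4, 0], so an eigenvector is (0, 1).
For λ=-1: (A-λI) row 2 is [12, -4], so an eigenvector is (1, 3).
General solution: c_1e^(-5t)(0,1) + c_2e^(-t)(1,3).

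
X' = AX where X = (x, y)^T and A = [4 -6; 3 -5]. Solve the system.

x(t) = 2K_1e^(t) + K_2e^(-2t), y(t) = K_1e^(t) + K_2e^(-2t)

Coefficient matrix A = [[4, -6], [3, -5]].
Characteristic polynomial det(A - λI) = λ^2 + λ - 2 = 0.
Eigenvalues λ = 1, -2.
For λ=1: (A-λI) row 1 is [3, -6], so an eigenvector is (2, 1).
For λ=-2: (A-λI) row 1 is [6, -6], so an eigenvector is (1, 1).
General solution: K_1e^(t)(2,1) + K_2e^(-2t)(1,1).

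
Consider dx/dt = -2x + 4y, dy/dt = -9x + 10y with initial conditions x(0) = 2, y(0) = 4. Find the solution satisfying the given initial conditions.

Coefficient matrix A = [[-2, 4], [-9, 10]].
Characteristic polynomial det(A - λI) = λ^2 - 8λ + 16 = 0.
Single eigenvalue λ = 4 with algebraic multiplicity 2.
Eigenvector v = (2,3); generalized eigenvector w with (A-λI)w=v is (-1,-1).
General solution: e^(4t)[K_1·v + K_2·(t·v + w)].
Applying x(0)=2, y(0)=4 gives K_1=2, K_2=2.

x(t) = 4te^(4t) + 2e^(4t), y(t) = 6te^(4t) + 4e^(4t)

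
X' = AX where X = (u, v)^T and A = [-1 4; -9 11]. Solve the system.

u(t) = 2K_1e^(5t) + 2K_2te^(5t) - K_2e^(5t), v(t) = 3K_1e^(5t) + 3K_2te^(5t) - K_2e^(5t)

Coefficient matrix A = [[-1, 4], [-9, 11]].
Characteristic polynomial det(A - λI) = λ^2 - 10λ + 25 = 0.
Single eigenvalue λ = 5 with algebraic multiplicity 2.
Eigenvector v = (2,3); generalized eigenvector w with (A-λI)w=v is (-1,-1).
General solution: e^(5t)[K_1·v + K_2·(t·v + w)].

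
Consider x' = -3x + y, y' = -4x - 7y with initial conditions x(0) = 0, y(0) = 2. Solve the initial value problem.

Coefficient matrix A = [[-3, 1], [-4, -7]].
Characteristic polynomial det(A - λI) = λ^2 + 10λ + 25 = 0.
Single eigenvalue λ = -5 with algebraic multiplicity 2.
Eigenvector v = (-1,2); generalized eigenvector w with (A-λI)w=v is (-1,1).
General solution: e^(-5t)[c_1·v + c_2·(t·v + w)].
Applying x(0)=0, y(0)=2 gives c_1=2, c_2=-2.

x(t) = 2te^(-5t), y(t) = -4te^(-5t) + 2e^(-5t)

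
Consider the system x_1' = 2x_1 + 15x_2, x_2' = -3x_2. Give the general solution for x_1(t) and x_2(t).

Coefficient matrix A = [[2, 15], [0, -3]].
Characteristic polynomial det(A - λI) = λ^2 + λ - 6 = 0.
Eigenvalues λ = 2, -3.
For λ=2: (A-λI) row 1 is [0, 15], so an eigenvector is (1, 0).
For λ=-3: (A-λI) row 1 is [5, 15], so an eigenvector is (3, -1).
General solution: C_1e^(2t)(1,0) + C_2e^(-3t)(3,-1).

x_1(t) = C_1e^(2t) + 3C_2e^(-3t), x_2(t) = -C_2e^(-3t)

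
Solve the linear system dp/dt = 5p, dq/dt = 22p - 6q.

Coefficient matrix A = [[5, 0], [22, -6]].
Characteristic polynomial det(A - λI) = λ^2 + λ - 30 = 0.
Eigenvalues λ = 5, -6.
For λ=5: (A-λI) row 2 is [22, -11], so an eigenvector is (-1, -2).
For λ=-6: (A-λI) row 1 is [11, 0], so an eigenvector is (0, 1).
General solution: C_1e^(5t)(-1,-2) + C_2e^(-6t)(0,1).

p(t) = -C_1e^(5t), q(t) = -2C_1e^(5t) + C_2e^(-6t)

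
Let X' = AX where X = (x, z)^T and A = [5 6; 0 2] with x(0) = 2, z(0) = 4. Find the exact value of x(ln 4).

10112

A = [[5,6],[0,2]]; eigenvalues λ = 5, 2.
Eigenvectors: (1,0) for λ=5, (-2,1) for λ=2.
From the initial condition, c_1 = 10, c_2 = 4.
x(ln 4) = (10)(4^5)(1) + (4)(4^2)(-2) = 10112.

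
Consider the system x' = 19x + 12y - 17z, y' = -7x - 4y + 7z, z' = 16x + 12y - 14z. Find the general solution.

Coefficient matrix A = [[19, 12, -17], [-7, -4, 7], [16, 12, -14]].
det(A - λI) = 0 gives eigenvalues λ = 3, -4, 2.
For λ=3: eigenvector (5,-1,4).
For λ=-4: eigenvector (-2,1,-2).
For λ=2: eigenvector (1,0,1).
General solution: c_1e^(3t)(5,-1,4) + c_2e^(-4t)(-2,1,-2) + c_3e^(2t)(1,0,1).

x(t) = 5c_1e^(3t) - 2c_2e^(-4t) + c_3e^(2t), y(t) = -c_1e^(3t) + c_2e^(-4t), z(t) = 4c_1e^(3t) - 2c_2e^(-4t) + c_3e^(2t)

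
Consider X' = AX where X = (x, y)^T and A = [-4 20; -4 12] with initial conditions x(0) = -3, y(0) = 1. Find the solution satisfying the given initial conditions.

Coefficient matrix A = [[-4, 20], [-4, 12]].
Characteristic polynomial det(A - λI) = λ^2 - 8λ + 32 = 0.
Eigenvalues λ = 4 ± 4i (complex conjugate pair).
For λ=4+4i: an eigenvector is (1,0) - i(-2,-1) = (1 + 2i, 0 + i).
A real fundamental pair from Re and Im of e^((4+4i)t)v: X_1 = e^(4t)(cos(4t)·(1,0) + sin(4t)·(-2,-1)), X_2 = e^(4t)(sin(4t)·(1,0) - cos(4t)·(-2,-1)).
General solution: K_1X_1 + K_2X_2.
Applying x(0)=-3, y(0)=1 gives K_1=-5, K_2=1.

x(t) = 11e^(4t)sin(4t) - 3e^(4t)cos(4t), y(t) = 5e^(4t)sin(4t) + e^(4t)cos(4t)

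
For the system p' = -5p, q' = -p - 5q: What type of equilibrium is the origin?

A = [[-5,0],[-1,-5]]; det(A-λI) = λ^2 + 10λ + 25.
repeated λ = -5 with a single eigenvector.

stable improper node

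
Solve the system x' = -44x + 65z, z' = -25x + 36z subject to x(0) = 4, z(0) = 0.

x(t) = -32e^(-4t)sin(5t) + 4e^(-4t)cos(5t), z(t) = -20e^(-4t)sin(5t)

Coefficient matrix A = [[-44, 65], [-25, 36]].
Characteristic polynomial det(A - λI) = λ^2 + 8λ + 41 = 0.
Eigenvalues λ = -4 ± 5i (complex conjugate pair).
For λ=-4+5i: an eigenvector is (3,2) - i(2,1) = (3 - 2i, 2 - i).
A real fundamental pair from Re and Im of e^((-4+5i)t)v: X_1 = e^(-4t)(cos(5t)·(3,2) + sin(5t)·(2,1)), X_2 = e^(-4t)(sin(5t)·(3,2) - cos(5t)·(2,1)).
General solution: K_1X_1 + K_2X_2.
Applying x(0)=4, z(0)=0 gives K_1=-4, K_2=-8.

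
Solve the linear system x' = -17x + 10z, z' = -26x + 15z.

Coefficient matrix A = [[-17, 10], [-26, 15]].
Characteristic polynomial det(A - λI) = λ^2 + 2λ + 5 = 0.
Eigenvalues λ = -1 ± 2i (complex conjugate pair).
For λ=-1+2i: an eigenvector is (-1,-2) - i(-2,-3) = (-1 + 2i, -2 + 3i).
A real fundamental pair from Re and Im of e^((-1+2i)t)v: X_1 = e^(-t)(cos(2t)·(-1,-2) + sin(2t)·(-2,-3)), X_2 = e^(-t)(sin(2t)·(-1,-2) - cos(2t)·(-2,-3)).
General solution: c_1X_1 + c_2X_2.

x(t) = -2c_1e^(-t)sin(2t) - c_1e^(-t)cos(2t) - c_2e^(-t)sin(2t) + 2c_2e^(-t)cos(2t), z(t) = -3c_1e^(-t)sin(2t) - 2c_1e^(-t)cos(2t) - 2c_2e^(-t)sin(2t) + 3c_2e^(-t)cos(2t)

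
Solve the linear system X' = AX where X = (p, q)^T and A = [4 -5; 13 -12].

Coefficient matrix A = [[4, -5], [13, -12]].
Characteristic polynomial det(A - λI) = λ^2 + 8λ + 17 = 0.
Eigenvalues λ = -4 ± i (complex conjugate pair).
For λ=-4+i: an eigenvector is (-2,-3) - i(-1,-2) = (-2 + i, -3 + 2i).
A real fundamental pair from Re and Im of e^((-4+i)t)v: X_1 = e^(-4t)(cos(t)·(-2,-3) + sin(t)·(-1,-2)), X_2 = e^(-4t)(sin(t)·(-2,-3) - cos(t)·(-1,-2)).
General solution: c_1X_1 + c_2X_2.

p(t) = -c_1e^(-4t)sin(t) - 2c_1e^(-4t)cos(t) - 2c_2e^(-4t)sin(t) + c_2e^(-4t)cos(t), q(t) = -2c_1e^(-4t)sin(t) - 3c_1e^(-4t)cos(t) - 3c_2e^(-4t)sin(t) + 2c_2e^(-4t)cos(t)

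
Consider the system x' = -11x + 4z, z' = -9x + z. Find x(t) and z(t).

Coefficient matrix A = [[-11, 4], [-9, 1]].
Characteristic polynomial det(A - λI) = λ^2 + 10λ + 25 = 0.
Single eigenvalue λ = -5 with algebraic multiplicity 2.
Eigenvector v = (2,3); generalized eigenvector w with (A-λI)w=v is (1,2).
General solution: e^(-5t)[K_1·v + K_2·(t·v + w)].

x(t) = 2K_1e^(-5t) + 2K_2te^(-5t) + K_2e^(-5t), z(t) = 3K_1e^(-5t) + 3K_2te^(-5t) + 2K_2e^(-5t)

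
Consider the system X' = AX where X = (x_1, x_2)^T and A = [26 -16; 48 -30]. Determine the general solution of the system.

Coefficient matrix A = [[26, -16], [48, -30]].
Characteristic polynomial det(A - λI) = λ^2 + 4λ - 12 = 0.
Eigenvalues λ = -6, 2.
For λ=-6: (A-λI) row 1 is [32, -16], so an eigenvector is (-1, -2).
For λ=2: (A-λI) row 1 is [24, -16], so an eigenvector is (2, 3).
General solution: K_1e^(-6t)(-1,-2) + K_2e^(2t)(2,3).

x_1(t) = -K_1e^(-6t) + 2K_2e^(2t), x_2(t) = -2K_1e^(-6t) + 3K_2e^(2t)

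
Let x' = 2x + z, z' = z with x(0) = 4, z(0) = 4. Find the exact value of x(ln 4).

A = [[2,1],[0,1]]; eigenvalues λ = 1, 2.
Eigenvectors: (-1,1) for λ=1, (-1,0) for λ=2.
From the initial condition, c_1 = 4, c_2 = -8.
x(ln 4) = (4)(4^1)(-1) + (-8)(4^2)(-1) = 112.

112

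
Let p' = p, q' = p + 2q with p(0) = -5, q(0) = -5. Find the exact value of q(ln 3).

A = [[1,0],[1,2]]; eigenvalues λ = 2, 1.
Eigenvectors: (0,1) for λ=2, (1,-1) for λ=1.
From the initial condition, c_1 = -10, c_2 = -5.
q(ln 3) = (-10)(3^2)(1) + (-5)(3^1)(-1) = -75.

-75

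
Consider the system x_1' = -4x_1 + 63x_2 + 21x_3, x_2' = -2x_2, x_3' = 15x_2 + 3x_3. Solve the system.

x_1(t) = C_1e^(-4t) + 3C_2e^(3t), x_2(t) = C_3e^(-2t), x_3(t) = C_2e^(3t) - 3C_3e^(-2t)

Coefficient matrix A = [[-4, 63, 21], [0, -2, 0], [0, 15, 3]].
det(A - λI) = 0 gives eigenvalues λ = -4, 3, -2.
For λ=-4: eigenvector (1,0,0).
For λ=3: eigenvector (3,0,1).
For λ=-2: eigenvector (0,1,-3).
General solution: C_1e^(-4t)(1,0,0) + C_2e^(3t)(3,0,1) + C_3e^(-2t)(0,1,-3).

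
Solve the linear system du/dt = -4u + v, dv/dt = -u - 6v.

Coefficient matrix A = [[-4, 1], [-1, -6]].
Characteristic polynomial det(A - λI) = λ^2 + 10λ + 25 = 0.
Single eigenvalue λ = -5 with algebraic multiplicity 2.
Eigenvector v = (-1,1); generalized eigenvector w with (A-λI)w=v is (-3,2).
General solution: e^(-5t)[K_1·v + K_2·(t·v + w)].

u(t) = -K_1e^(-5t) - K_2te^(-5t) - 3K_2e^(-5t), v(t) = K_1e^(-5t) + K_2te^(-5t) + 2K_2e^(-5t)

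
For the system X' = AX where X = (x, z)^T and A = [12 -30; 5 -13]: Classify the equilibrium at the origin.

A = [[12,-30],[5,-13]]; det(A-λI) = λ^2 + λ - 6.
λ = 2, -3: opposite signs.

saddle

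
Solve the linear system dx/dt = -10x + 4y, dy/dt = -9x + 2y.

x(t) = -2K_1e^(-4t) - 2K_2te^(-4t) + K_2e^(-4t), y(t) = -3K_1e^(-4t) - 3K_2te^(-4t) + K_2e^(-4t)

Coefficient matrix A = [[-10, 4], [-9, 2]].
Characteristic polynomial det(A - λI) = λ^2 + 8λ + 16 = 0.
Single eigenvalue λ = -4 with algebraic multiplicity 2.
Eigenvector v = (-2,-3); generalized eigenvector w with (A-λI)w=v is (1,1).
General solution: e^(-4t)[K_1·v + K_2·(t·v + w)].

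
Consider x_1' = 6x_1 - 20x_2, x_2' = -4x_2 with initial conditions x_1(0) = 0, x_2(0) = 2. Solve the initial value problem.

Coefficient matrix A = [[6, -20], [0, -4]].
Characteristic polynomial det(A - λI) = λ^2 - 2λ - 24 = 0.
Eigenvalues λ = -4, 6.
For λ=-4: (A-λI) row 1 is [10, -20], so an eigenvector is (2, 1).
For λ=6: (A-λI) row 1 is [0, -20], so an eigenvector is (1, 0).
General solution: K_1e^(-4t)(2,1) + K_2e^(6t)(1,0).
Applying x_1(0)=0, x_2(0)=2 gives K_1=2, K_2=-4.

x_1(t) = -4e^(6t) + 4e^(-4t), x_2(t) = 2e^(-4t)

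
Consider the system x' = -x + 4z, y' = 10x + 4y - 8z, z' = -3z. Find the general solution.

Coefficient matrix A = [[-1, 0, 4], [10, 4, -8], [0, 0, -3]].
det(A - λI) = 0 gives eigenvalues λ = -1, 4, -3.
For λ=-1: eigenvector (1,-2,0).
For λ=4: eigenvector (0,1,0).
For λ=-3: eigenvector (-2,4,1).
General solution: K_1e^(-t)(1,-2,0) + K_2e^(4t)(0,1,0) + K_3e^(-3t)(-2,4,1).

x(t) = K_1e^(-t) - 2K_3e^(-3t), y(t) = -2K_1e^(-t) + K_2e^(4t) + 4K_3e^(-3t), z(t) = K_3e^(-3t)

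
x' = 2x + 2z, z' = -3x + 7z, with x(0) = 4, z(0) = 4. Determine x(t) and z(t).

x(t) = 4e^(4t), z(t) = 4e^(4t)

Coefficient matrix A = [[2, 2], [-3, 7]].
Characteristic polynomial det(A - λI) = λ^2 - 9λ + 20 = 0.
Eigenvalues λ = 4, 5.
For λ=4: (A-λI) row 1 is [-2, 2], so an eigenvector is (-1, -1).
For λ=5: (A-λI) row 1 is [-3, 2], so an eigenvector is (2, 3).
General solution: C_1e^(4t)(-1,-1) + C_2e^(5t)(2,3).
Applying x(0)=4, z(0)=4 gives C_1=-4, C_2=0.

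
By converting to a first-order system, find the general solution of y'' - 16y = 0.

y(t) = K_1e^(4t) + K_2e^(-4t)

Let x_1 = y, x_2 = y'. Then x_1' = x_2 and x_2' = 16x_1.
A = [[0,1],[16,0]]; det(A-λI) = λ^2 - 16.
Eigenvalues λ = 4, -4 with eigenvectors (1,4), (1,-4).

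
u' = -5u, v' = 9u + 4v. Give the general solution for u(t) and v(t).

Coefficient matrix A = [[-5, 0], [9, 4]].
Characteristic polynomial det(A - λI) = λ^2 + λ - 20 = 0.
Eigenvalues λ = -5, 4.
For λ=-5: (A-λI) row 2 is [9, 9], so an eigenvector is (1, -1).
For λ=4: (A-λI) row 1 is [-9, 0], so an eigenvector is (0, -1).
General solution: c_1e^(-5t)(1,-1) + c_2e^(4t)(0,-1).

u(t) = c_1e^(-5t), v(t) = -c_1e^(-5t) - c_2e^(4t)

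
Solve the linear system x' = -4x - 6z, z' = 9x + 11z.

Coefficient matrix A = [[-4, -6], [9, 11]].
Characteristic polynomial det(A - λI) = λ^2 - 7λ + 10 = 0.
Eigenvalues λ = 5, 2.
For λ=5: (A-λI) row 1 is [-9, -6], so an eigenvector is (2, -3).
For λ=2: (A-λI) row 1 is [-6, -6], so an eigenvector is (1, -1).
General solution: c_1e^(5t)(2,-3) + c_2e^(2t)(1,-1).

x(t) = 2c_1e^(5t) + c_2e^(2t), z(t) = -3c_1e^(5t) - c_2e^(2t)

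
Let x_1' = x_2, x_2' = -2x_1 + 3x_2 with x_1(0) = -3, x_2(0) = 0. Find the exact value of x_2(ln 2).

A = [[0,1],[-2,3]]; eigenvalues λ = 1, 2.
Eigenvectors: (-1,-1) for λ=1, (1,2) for λ=2.
From the initial condition, c_1 = 6, c_2 = 3.
x_2(ln 2) = (6)(2^1)(-1) + (3)(2^2)(2) = 12.

12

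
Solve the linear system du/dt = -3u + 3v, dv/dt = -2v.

u(t) = 3c_1e^(-2t) + c_2e^(-3t), v(t) = c_1e^(-2t)

Coefficient matrix A = [[-3, 3], [0, -2]].
Characteristic polynomial det(A - λI) = λ^2 + 5λ + 6 = 0.
Eigenvalues λ = -2, -3.
For λ=-2: (A-λI) row 1 is [-1, 3], so an eigenvector is (3, 1).
For λ=-3: (A-λI) row 1 is [0, 3], so an eigenvector is (1, 0).
General solution: c_1e^(-2t)(3,1) + c_2e^(-3t)(1,0).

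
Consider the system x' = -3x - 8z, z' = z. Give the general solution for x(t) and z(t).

Coefficient matrix A = [[-3, -8], [0, 1]].
Characteristic polynomial det(A - λI) = λ^2 + 2λ - 3 = 0.
Eigenvalues λ = 1, -3.
For λ=1: (A-λI) row 1 is [-4, -8], so an eigenvector is (-2, 1).
For λ=-3: (A-λI) row 1 is [0, -8], so an eigenvector is (-1, 0).
General solution: C_1e^(t)(-2,1) + C_2e^(-3t)(-1,0).

x(t) = -2C_1e^(t) - C_2e^(-3t), z(t) = C_1e^(t)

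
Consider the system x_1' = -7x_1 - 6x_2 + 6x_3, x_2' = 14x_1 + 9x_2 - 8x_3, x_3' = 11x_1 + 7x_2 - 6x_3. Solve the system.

Coefficient matrix A = [[-7, -6, 6], [14, 9, -8], [11, 7, -6]].
det(A - λI) = 0 gives eigenvalues λ = -4, 1, -1.
For λ=-4: eigenvector (-2,4,3).
For λ=1: eigenvector (0,1,1).
For λ=-1: eigenvector (1,-3,-2).
General solution: K_1e^(-4t)(-2,4,3) + K_2e^(t)(0,1,1) + K_3e^(-t)(1,-3,-2).

x_1(t) = -2K_1e^(-4t) + K_3e^(-t), x_2(t) = 4K_1e^(-4t) + K_2e^(t) - 3K_3e^(-t), x_3(t) = 3K_1e^(-4t) + K_2e^(t) - 2K_3e^(-t)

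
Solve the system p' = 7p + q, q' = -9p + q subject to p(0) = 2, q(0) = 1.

Coefficient matrix A = [[7, 1], [-9, 1]].
Characteristic polynomial det(A - λI) = λ^2 - 8λ + 16 = 0.
Single eigenvalue λ = 4 with algebraic multiplicity 2.
Eigenvector v = (1,-3); generalized eigenvector w with (A-λI)w=v is (1,-2).
General solution: e^(4t)[K_1·v + K_2·(t·v + w)].
Applying p(0)=2, q(0)=1 gives K_1=-5, K_2=7.

p(t) = 7te^(4t) + 2e^(4t), q(t) = -21te^(4t) + e^(4t)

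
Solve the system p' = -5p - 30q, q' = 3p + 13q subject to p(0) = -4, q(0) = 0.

p(t) = 12e^(4t)sin(3t) - 4e^(4t)cos(3t), q(t) = -4e^(4t)sin(3t)

Coefficient matrix A = [[-5, -30], [3, 13]].
Characteristic polynomial det(A - λI) = λ^2 - 8λ + 25 = 0.
Eigenvalues λ = 4 ± 3i (complex conjugate pair).
For λ=4+3i: an eigenvector is (-3,1) - i(-1,0) = (-3 + i, 1).
A real fundamental pair from Re and Im of e^((4+3i)t)v: X_1 = e^(4t)(cos(3t)·(-3,1) + sin(3t)·(-1,0)), X_2 = e^(4t)(sin(3t)·(-3,1) - cos(3t)·(-1,0)).
General solution: C_1X_1 + C_2X_2.
Applying p(0)=-4, q(0)=0 gives C_1=0, C_2=-4.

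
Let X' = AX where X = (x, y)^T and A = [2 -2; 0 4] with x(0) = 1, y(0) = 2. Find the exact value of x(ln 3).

-135

A = [[2,-2],[0,4]]; eigenvalues λ = 4, 2.
Eigenvectors: (-1,1) for λ=4, (1,0) for λ=2.
From the initial condition, c_1 = 2, c_2 = 3.
x(ln 3) = (2)(3^4)(-1) + (3)(3^2)(1) = -135.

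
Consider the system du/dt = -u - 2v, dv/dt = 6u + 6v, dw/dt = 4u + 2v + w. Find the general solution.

Coefficient matrix A = [[-1, -2, 0], [6, 6, 0], [4, 2, 1]].
det(A - λI) = 0 gives eigenvalues λ = 3, 2, 1.
For λ=3: eigenvector (1,-2,0).
For λ=2: eigenvector (2,-3,2).
For λ=1: eigenvector (0,0,1).
General solution: c_1e^(3t)(1,-2,0) + c_2e^(2t)(2,-3,2) + c_3e^(t)(0,0,1).

u(t) = c_1e^(3t) + 2c_2e^(2t), v(t) = -2c_1e^(3t) - 3c_2e^(2t), w(t) = 2c_2e^(2t) + c_3e^(t)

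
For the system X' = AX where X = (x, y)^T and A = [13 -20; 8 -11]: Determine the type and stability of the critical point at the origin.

unstable spiral

A = [[13,-20],[8,-11]]; det(A-λI) = λ^2 - 2λ + 17.
λ = 1 ± 4i: positive real part.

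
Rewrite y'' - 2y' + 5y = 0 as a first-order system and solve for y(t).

y(t) = c_1e^(t)cos(2t) + c_2e^(t)sin(2t)

Let x_1 = y, x_2 = y'. Then x_1' = x_2 and x_2' = -5x_1 + 2x_2.
A = [[0,1],[-5,2]]; det(A-λI) = λ^2 - 2λ + 5.
Eigenvalues λ = 1 ± 2i.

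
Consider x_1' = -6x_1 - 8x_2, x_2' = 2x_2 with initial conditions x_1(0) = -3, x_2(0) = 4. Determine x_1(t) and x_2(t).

Coefficient matrix A = [[-6, -8], [0, 2]].
Characteristic polynomial det(A - λI) = λ^2 + 4λ - 12 = 0.
Eigenvalues λ = -6, 2.
For λ=-6: (A-λI) row 1 is [0, -8], so an eigenvector is (1, 0).
For λ=2: (A-λI) row 1 is [-8, -8], so an eigenvector is (-1, 1).
General solution: K_1e^(-6t)(1,0) + K_2e^(2t)(-1,1).
Applying x_1(0)=-3, x_2(0)=4 gives K_1=1, K_2=4.

x_1(t) = -4e^(2t) + e^(-6t), x_2(t) = 4e^(2t)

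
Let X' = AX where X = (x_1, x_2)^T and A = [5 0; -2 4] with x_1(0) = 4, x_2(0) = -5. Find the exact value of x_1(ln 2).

128

A = [[5,0],[-2,4]]; eigenvalues λ = 4, 5.
Eigenvectors: (0,1) for λ=4, (1,-2) for λ=5.
From the initial condition, c_1 = 3, c_2 = 4.
x_1(ln 2) = (3)(2^4)(0) + (4)(2^5)(1) = 128.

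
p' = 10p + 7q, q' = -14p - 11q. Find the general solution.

Coefficient matrix A = [[10, 7], [-14, -11]].
Characteristic polynomial det(A - λI) = λ^2 + λ - 12 = 0.
Eigenvalues λ = -4, 3.
For λ=-4: (A-λI) row 1 is [14, 7], so an eigenvector is (-1, 2).
For λ=3: (A-λI) row 1 is [7, 7], so an eigenvector is (-1, 1).
General solution: K_1e^(-4t)(-1,2) + K_2e^(3t)(-1,1).

p(t) = -K_1e^(-4t) - K_2e^(3t), q(t) = 2K_1e^(-4t) + K_2e^(3t)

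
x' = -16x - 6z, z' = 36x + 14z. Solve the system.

Coefficient matrix A = [[-16, -6], [36, 14]].
Characteristic polynomial det(A - λI) = λ^2 + 2λ - 8 = 0.
Eigenvalues λ = -4, 2.
For λ=-4: (A-λI) row 1 is [-12, -6], so an eigenvector is (1, -2).
For λ=2: (A-λI) row 1 is [-18, -6], so an eigenvector is (-1, 3).
General solution: c_1e^(-4t)(1,-2) + c_2e^(2t)(-1,3).

x(t) = c_1e^(-4t) - c_2e^(2t), z(t) = -2c_1e^(-4t) + 3c_2e^(2t)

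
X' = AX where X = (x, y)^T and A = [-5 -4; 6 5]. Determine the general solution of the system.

Coefficient matrix A = [[-5, -4], [6, 5]].
Characteristic polynomial det(A - λI) = λ^2 - 1 = 0.
Eigenvalues λ = -1, 1.
For λ=-1: (A-λI) row 1 is [-4, -4], so an eigenvector is (1, -1).
For λ=1: (A-λI) row 1 is [-6, -4], so an eigenvector is (-2, 3).
General solution: K_1e^(-t)(1,-1) + K_2e^(t)(-2,3).

x(t) = K_1e^(-t) - 2K_2e^(t), y(t) = -K_1e^(-t) + 3K_2e^(t)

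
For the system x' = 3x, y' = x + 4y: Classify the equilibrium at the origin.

A = [[3,0],[1,4]]; det(A-λI) = λ^2 - 7λ + 12.
λ = 3, 4: both positive.

unstable node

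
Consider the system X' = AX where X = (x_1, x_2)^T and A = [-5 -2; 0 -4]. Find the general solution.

x_1(t) = 2c_1e^(-4t) - c_2e^(-5t), x_2(t) = -c_1e^(-4t)

Coefficient matrix A = [[-5, -2], [0, -4]].
Characteristic polynomial det(A - λI) = λ^2 + 9λ + 20 = 0.
Eigenvalues λ = -4, -5.
For λ=-4: (A-λI) row 1 is [-1, -2], so an eigenvector is (2, -1).
For λ=-5: (A-λI) row 1 is [0, -2], so an eigenvector is (-1, 0).
General solution: c_1e^(-4t)(2,-1) + c_2e^(-5t)(-1,0).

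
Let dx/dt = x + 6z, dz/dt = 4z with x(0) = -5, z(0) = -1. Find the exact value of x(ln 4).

A = [[1,6],[0,4]]; eigenvalues λ = 1, 4.
Eigenvectors: (-1,0) for λ=1, (2,1) for λ=4.
From the initial condition, c_1 = 3, c_2 = -1.
x(ln 4) = (3)(4^1)(-1) + (-1)(4^4)(2) = -524.

-524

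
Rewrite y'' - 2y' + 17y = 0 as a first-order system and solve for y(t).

y(t) = C_1e^(t)cos(4t) + C_2e^(t)sin(4t)

Let x_1 = y, x_2 = y'. Then x_1' = x_2 and x_2' = -17x_1 + 2x_2.
A = [[0,1],[-17,2]]; det(A-λI) = λ^2 - 2λ + 17.
Eigenvalues λ = 1 ± 4i.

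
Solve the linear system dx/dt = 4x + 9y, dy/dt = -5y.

x(t) = c_1e^(4t) - c_2e^(-5t), y(t) = c_2e^(-5t)

Coefficient matrix A = [[4, 9], [0, -5]].
Characteristic polynomial det(A - λI) = λ^2 + λ - 20 = 0.
Eigenvalues λ = 4, -5.
For λ=4: (A-λI) row 1 is [0, 9], so an eigenvector is (1, 0).
For λ=-5: (A-λI) row 1 is [9, 9], so an eigenvector is (-1, 1).
General solution: c_1e^(4t)(1,0) + c_2e^(-5t)(-1,1).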